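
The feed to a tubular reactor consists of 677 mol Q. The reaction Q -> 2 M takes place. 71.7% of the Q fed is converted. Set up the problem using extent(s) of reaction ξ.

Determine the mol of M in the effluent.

971 mol

Q reacted = 0.717 × 677 = 485.4 mol; ν_Q = −1, so ξ = 485.4/1 = 485.4 mol.
Outlet amounts (n = n₀ + ν ξ):
  Q: 677 − 1(485.4) = 191.6
  M: 0 + 2(485.4) = 970.8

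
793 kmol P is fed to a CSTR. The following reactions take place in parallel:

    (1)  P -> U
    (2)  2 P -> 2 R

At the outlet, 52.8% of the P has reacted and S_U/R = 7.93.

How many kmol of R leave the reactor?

46.9 kmol

Conversion of P: P consumed = 0.528 × 793 = 418.7 kmol = 1ξ₁ + 2ξ₂.
Selectivity: 1ξ₁ / (2ξ₂) = 7.93 → ξ₁ = 15.86 ξ₂.
Substitute: (1·15.86 + 2) ξ₂ = 418.7 → ξ₂ = 23.44 kmol, ξ₁ = 371.8 kmol.
Outlet amounts (n = n₀ + Σ ν·ξ):
  P: 793 − 1(371.8) − 2(23.44) = 374.3
  U: 0 + 1(371.8) = 371.8
  R: 0 + 2(23.44) = 46.89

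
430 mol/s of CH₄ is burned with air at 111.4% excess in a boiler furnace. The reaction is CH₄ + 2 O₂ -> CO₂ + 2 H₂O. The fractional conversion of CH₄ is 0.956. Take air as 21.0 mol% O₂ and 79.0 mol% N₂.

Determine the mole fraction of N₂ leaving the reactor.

0.753

Stoichiometric O₂ = 2 × 430 = 860 mol/s; O₂ fed = 860 × 2.114 = 1818 mol/s.
N₂ fed = 1818 × 79/21 = 6839 mol/s.
Fuel reacted = 0.956 × 430 → ξ = 411.1 mol/s.
Outlet (n = n₀ + ν ξ):
  CH₄: 430 − 1(411.1) = 18.92
  O₂: 1818 − 2(411.1) = 995.9
  N₂: 6839 (inert)
  CO₂: 0 + 1(411.1) = 411.1
  H₂O: 0 + 2(411.1) = 822.2
Total out = 9087 mol/s; y_N₂ = 6839 / 9087 = 0.7526.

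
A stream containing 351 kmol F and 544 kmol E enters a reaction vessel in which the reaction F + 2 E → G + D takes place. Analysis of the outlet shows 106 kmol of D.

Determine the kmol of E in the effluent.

332 kmol

For D: n = n₀ + 1ξ → 106 = 0 + 1ξ, giving ξ = 106 kmol.
Outlet amounts (n = n₀ + ν ξ):
  F: 351 − 1(106) = 245
  E: 544 − 2(106) = 332
  G: 0 + 1(106) = 106
  D: 0 + 1(106) = 106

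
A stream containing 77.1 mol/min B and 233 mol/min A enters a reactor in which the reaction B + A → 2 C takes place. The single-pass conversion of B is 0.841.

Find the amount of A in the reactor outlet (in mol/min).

B reacted = 0.841 × 77.1 = 64.84 mol/min; ν_B = −1, so ξ = 64.84/1 = 64.84 mol/min.
Outlet amounts (n = n₀ + ν ξ):
  B: 77.1 − 1(64.84) = 12.26
  A: 233 − 1(64.84) = 168.2
  C: 0 + 2(64.84) = 129.7

168 mol/min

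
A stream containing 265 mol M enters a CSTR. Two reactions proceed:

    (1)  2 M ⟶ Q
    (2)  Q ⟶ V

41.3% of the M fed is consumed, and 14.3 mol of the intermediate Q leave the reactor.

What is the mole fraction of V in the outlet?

Conversion of M: M consumed = 2ξ₁ = 0.413 × 265 → ξ₁ = 54.72 mol.
Q balance: n_Q = 0 + 1ξ₁ − 1ξ₂ = 14.3 → ξ₂ = (1·54.72 − 14.3)/1 = 40.42 mol.
Outlet amounts (n = n₀ + Σ ν·ξ):
  M: 265 − 2(54.72) = 155.6
  Q: 0 + 1(54.72) − 1(40.42) = 14.3
  V: 0 + 1(40.42) = 40.42
Total out = 210.3 mol; y_V = 40.42 / 210.3 = 0.1922.

0.192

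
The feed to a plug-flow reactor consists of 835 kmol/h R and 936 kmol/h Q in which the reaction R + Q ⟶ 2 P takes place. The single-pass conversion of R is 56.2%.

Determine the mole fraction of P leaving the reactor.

R reacted = 0.562 × 835 = 469.3 kmol/h; ν_R = −1, so ξ = 469.3/1 = 469.3 kmol/h.
Outlet amounts (n = n₀ + ν ξ):
  R: 835 − 1(469.3) = 365.7
  Q: 936 − 1(469.3) = 466.7
  P: 0 + 2(469.3) = 938.5
Total out = 1771 kmol/h; y_P = 938.5 / 1771 = 0.5299.

0.53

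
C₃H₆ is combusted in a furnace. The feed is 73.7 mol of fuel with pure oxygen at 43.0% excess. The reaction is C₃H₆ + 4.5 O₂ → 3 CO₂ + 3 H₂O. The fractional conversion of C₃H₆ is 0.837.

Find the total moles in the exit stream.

Stoichiometric O₂ = 4.5 × 73.7 = 331.7 mol; O₂ fed = 331.7 × 1.430 = 474.3 mol.
Fuel reacted = 0.837 × 73.7 → ξ = 61.69 mol.
Outlet (n = n₀ + ν ξ):
  C₃H₆: 73.7 − 1(61.69) = 12.01
  O₂: 474.3 − 4.5(61.69) = 196.7
  CO₂: 0 + 3(61.69) = 185.1
  H₂O: 0 + 3(61.69) = 185.1
Total out = 12.01 + 196.7 + 185.1 + 185.1 = 578.8 mol.

579 mol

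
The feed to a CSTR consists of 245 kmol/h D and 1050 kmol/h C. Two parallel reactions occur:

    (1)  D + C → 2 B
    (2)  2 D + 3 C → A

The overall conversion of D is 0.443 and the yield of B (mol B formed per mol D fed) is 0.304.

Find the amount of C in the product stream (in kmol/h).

Yield of B: 2ξ₁ / 245 = 0.304 → ξ₁ = 37.24 kmol/h.
Conversion of D: 1ξ₁ + 2ξ₂ = 0.443 × 245 = 108.5 → ξ₂ = 35.65 kmol/h.
Outlet amounts (n = n₀ + Σ ν·ξ):
  D: 245 − 1(37.24) − 2(35.65) = 136.5
  C: 1050 − 1(37.24) − 3(35.65) = 905.8
  B: 0 + 2(37.24) = 74.48
  A: 0 + 1(35.65) = 35.65

906 kmol/h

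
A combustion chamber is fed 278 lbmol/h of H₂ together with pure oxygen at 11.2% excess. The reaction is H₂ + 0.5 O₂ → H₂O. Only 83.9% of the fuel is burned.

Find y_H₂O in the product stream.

0.738

Stoichiometric O₂ = 0.5 × 278 = 139 lbmol/h; O₂ fed = 139 × 1.112 = 154.6 lbmol/h.
Fuel reacted = 0.839 × 278 → ξ = 233.2 lbmol/h.
Outlet (n = n₀ + ν ξ):
  H₂: 278 − 1(233.2) = 44.76
  O₂: 154.6 − 0.5(233.2) = 37.95
  H₂O: 0 + 1(233.2) = 233.2
Total out = 315.9 lbmol/h; y_H₂O = 233.2 / 315.9 = 0.7382.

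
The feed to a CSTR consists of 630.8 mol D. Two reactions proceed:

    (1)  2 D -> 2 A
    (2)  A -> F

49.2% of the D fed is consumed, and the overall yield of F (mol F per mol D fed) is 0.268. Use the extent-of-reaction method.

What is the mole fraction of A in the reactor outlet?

Conversion of D: D consumed = 2ξ₁ = 0.492 × 630.8 → ξ₁ = 155.2 mol.
Yield of F: 1ξ₂ / 630.8 = 0.268 → ξ₂ = 169.1 mol.
Outlet amounts (n = n₀ + Σ ν·ξ):
  D: 630.8 − 2(155.2) = 320.4
  A: 0 + 2(155.2) − 1(169.1) = 141.3
  F: 0 + 1(169.1) = 169.1
Total out = 630.8 mol; y_A = 141.3 / 630.8 = 0.224.

0.224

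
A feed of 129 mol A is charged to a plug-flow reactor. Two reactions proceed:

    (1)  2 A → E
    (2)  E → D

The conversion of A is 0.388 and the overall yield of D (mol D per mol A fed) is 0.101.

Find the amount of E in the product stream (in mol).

Conversion of A: A consumed = 2ξ₁ = 0.388 × 129 → ξ₁ = 25.03 mol.
Yield of D: 1ξ₂ / 129 = 0.101 → ξ₂ = 13.03 mol.
Outlet amounts (n = n₀ + Σ ν·ξ):
  A: 129 − 2(25.03) = 78.95
  E: 0 + 1(25.03) − 1(13.03) = 12
  D: 0 + 1(13.03) = 13.03

12 mol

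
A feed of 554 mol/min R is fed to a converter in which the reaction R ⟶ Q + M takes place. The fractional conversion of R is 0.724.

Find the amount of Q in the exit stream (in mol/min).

R reacted = 0.724 × 554 = 401.1 mol/min; ν_R = −1, so ξ = 401.1/1 = 401.1 mol/min.
Outlet amounts (n = n₀ + ν ξ):
  R: 554 − 1(401.1) = 152.9
  Q: 0 + 1(401.1) = 401.1
  M: 0 + 1(401.1) = 401.1

401 mol/min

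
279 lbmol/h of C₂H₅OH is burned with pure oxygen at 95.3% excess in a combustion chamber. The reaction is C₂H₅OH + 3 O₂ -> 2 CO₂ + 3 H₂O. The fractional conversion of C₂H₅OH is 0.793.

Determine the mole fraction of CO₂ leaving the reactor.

0.207

Stoichiometric O₂ = 3 × 279 = 837 lbmol/h; O₂ fed = 837 × 1.953 = 1635 lbmol/h.
Fuel reacted = 0.793 × 279 → ξ = 221.2 lbmol/h.
Outlet (n = n₀ + ν ξ):
  C₂H₅OH: 279 − 1(221.2) = 57.75
  O₂: 1635 − 3(221.2) = 970.9
  CO₂: 0 + 2(221.2) = 442.5
  H₂O: 0 + 3(221.2) = 663.7
Total out = 2135 lbmol/h; y_CO₂ = 442.5 / 2135 = 0.2073.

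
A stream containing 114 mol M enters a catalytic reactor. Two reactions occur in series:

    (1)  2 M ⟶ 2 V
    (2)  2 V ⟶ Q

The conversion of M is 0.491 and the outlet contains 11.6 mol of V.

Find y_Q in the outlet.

Conversion of M: M consumed = 2ξ₁ = 0.491 × 114 → ξ₁ = 27.99 mol.
V balance: n_V = 0 + 2ξ₁ − 2ξ₂ = 11.6 → ξ₂ = (2·27.99 − 11.6)/2 = 22.19 mol.
Outlet amounts (n = n₀ + Σ ν·ξ):
  M: 114 − 2(27.99) = 58.03
  V: 0 + 2(27.99) − 2(22.19) = 11.6
  Q: 0 + 1(22.19) = 22.19
Total out = 91.81 mol; y_Q = 22.19 / 91.81 = 0.2417.

0.242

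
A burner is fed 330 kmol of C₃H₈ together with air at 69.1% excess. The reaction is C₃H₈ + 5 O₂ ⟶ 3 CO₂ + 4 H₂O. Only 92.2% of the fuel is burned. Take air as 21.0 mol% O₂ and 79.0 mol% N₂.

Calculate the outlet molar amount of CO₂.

913 kmol

Stoichiometric O₂ = 5 × 330 = 1650 kmol; O₂ fed = 1650 × 1.691 = 2790 kmol.
N₂ fed = 2790 × 79/21 = 10500 kmol.
Fuel reacted = 0.922 × 330 → ξ = 304.3 kmol.
Outlet (n = n₀ + ν ξ):
  C₃H₈: 330 − 1(304.3) = 25.74
  O₂: 2790 − 5(304.3) = 1269
  N₂: 10500 (inert)
  CO₂: 0 + 3(304.3) = 912.8
  H₂O: 0 + 4(304.3) = 1217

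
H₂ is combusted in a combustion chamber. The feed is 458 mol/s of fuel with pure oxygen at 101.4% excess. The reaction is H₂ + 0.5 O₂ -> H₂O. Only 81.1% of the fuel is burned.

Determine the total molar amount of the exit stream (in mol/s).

Stoichiometric O₂ = 0.5 × 458 = 229 mol/s; O₂ fed = 229 × 2.014 = 461.2 mol/s.
Fuel reacted = 0.811 × 458 → ξ = 371.4 mol/s.
Outlet (n = n₀ + ν ξ):
  H₂: 458 − 1(371.4) = 86.56
  O₂: 461.2 − 0.5(371.4) = 275.5
  H₂O: 0 + 1(371.4) = 371.4
Total out = 86.56 + 275.5 + 371.4 = 733.5 mol/s.

733 mol/s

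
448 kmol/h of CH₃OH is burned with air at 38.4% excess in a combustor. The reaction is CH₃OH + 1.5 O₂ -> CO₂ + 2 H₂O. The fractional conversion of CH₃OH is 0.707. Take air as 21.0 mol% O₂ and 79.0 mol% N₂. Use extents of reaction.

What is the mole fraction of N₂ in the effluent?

0.695

Stoichiometric O₂ = 1.5 × 448 = 672 kmol/h; O₂ fed = 672 × 1.384 = 930 kmol/h.
N₂ fed = 930 × 79/21 = 3499 kmol/h.
Fuel reacted = 0.707 × 448 → ξ = 316.7 kmol/h.
Outlet (n = n₀ + ν ξ):
  CH₃OH: 448 − 1(316.7) = 131.3
  O₂: 930 − 1.5(316.7) = 454.9
  N₂: 3499 (inert)
  CO₂: 0 + 1(316.7) = 316.7
  H₂O: 0 + 2(316.7) = 633.5
Total out = 5035 kmol/h; y_N₂ = 3499 / 5035 = 0.6949.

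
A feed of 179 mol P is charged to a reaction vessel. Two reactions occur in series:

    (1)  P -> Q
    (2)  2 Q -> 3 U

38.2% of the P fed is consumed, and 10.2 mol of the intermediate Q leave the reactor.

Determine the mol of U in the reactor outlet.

Conversion of P: P consumed = 1ξ₁ = 0.382 × 179 → ξ₁ = 68.38 mol.
Q balance: n_Q = 0 + 1ξ₁ − 2ξ₂ = 10.2 → ξ₂ = (1·68.38 − 10.2)/2 = 29.09 mol.
Outlet amounts (n = n₀ + Σ ν·ξ):
  P: 179 − 1(68.38) = 110.6
  Q: 0 + 1(68.38) − 2(29.09) = 10.2
  U: 0 + 3(29.09) = 87.27

87.3 mol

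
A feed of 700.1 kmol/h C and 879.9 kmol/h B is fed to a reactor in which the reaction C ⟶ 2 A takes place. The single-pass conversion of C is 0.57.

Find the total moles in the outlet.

C reacted = 0.57 × 700.1 = 399.1 kmol/h; ν_C = −1, so ξ = 399.1/1 = 399.1 kmol/h.
Outlet amounts (n = n₀ + ν ξ):
  C: 700.1 − 1(399.1) = 301
  A: 0 + 2(399.1) = 798.1
  B: 879.9 (inert)
Total out = 301 + 798.1 + 879.9 = 1979 kmol/h.

1980 kmol/h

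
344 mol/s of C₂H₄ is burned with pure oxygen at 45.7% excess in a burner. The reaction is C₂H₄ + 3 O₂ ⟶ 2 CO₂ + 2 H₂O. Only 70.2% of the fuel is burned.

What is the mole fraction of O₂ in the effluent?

Stoichiometric O₂ = 3 × 344 = 1032 mol/s; O₂ fed = 1032 × 1.457 = 1504 mol/s.
Fuel reacted = 0.702 × 344 → ξ = 241.5 mol/s.
Outlet (n = n₀ + ν ξ):
  C₂H₄: 344 − 1(241.5) = 102.5
  O₂: 1504 − 3(241.5) = 779.2
  CO₂: 0 + 2(241.5) = 483
  H₂O: 0 + 2(241.5) = 483
Total out = 1848 mol/s; y_O₂ = 779.2 / 1848 = 0.4217.

0.422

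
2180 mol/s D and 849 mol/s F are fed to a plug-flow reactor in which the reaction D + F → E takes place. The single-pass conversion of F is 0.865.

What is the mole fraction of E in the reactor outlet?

0.32

F reacted = 0.865 × 849 = 734.4 mol/s; ν_F = −1, so ξ = 734.4/1 = 734.4 mol/s.
Outlet amounts (n = n₀ + ν ξ):
  D: 2180 − 1(734.4) = 1446
  F: 849 − 1(734.4) = 114.6
  E: 0 + 1(734.4) = 734.4
Total out = 2295 mol/s; y_E = 734.4 / 2295 = 0.32.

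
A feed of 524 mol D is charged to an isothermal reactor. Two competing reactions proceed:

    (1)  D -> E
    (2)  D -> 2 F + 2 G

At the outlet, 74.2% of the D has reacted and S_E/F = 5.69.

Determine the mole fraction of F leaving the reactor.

Conversion of D: D consumed = 0.742 × 524 = 388.8 mol = 1ξ₁ + 1ξ₂.
Selectivity: 1ξ₁ / (2ξ₂) = 5.69 → ξ₁ = 11.38 ξ₂.
Substitute: (1·11.38 + 1) ξ₂ = 388.8 → ξ₂ = 31.41 mol, ξ₁ = 357.4 mol.
Outlet amounts (n = n₀ + Σ ν·ξ):
  D: 524 − 1(357.4) − 1(31.41) = 135.2
  E: 0 + 1(357.4) = 357.4
  F: 0 + 2(31.41) = 62.81
  G: 0 + 2(31.41) = 62.81
Total out = 618.2 mol; y_F = 62.81 / 618.2 = 0.1016.

0.102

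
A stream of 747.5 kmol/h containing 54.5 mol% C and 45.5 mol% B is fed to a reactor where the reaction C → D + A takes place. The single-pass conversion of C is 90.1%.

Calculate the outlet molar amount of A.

367 kmol/h

C reacted = 0.901 × 407.4 = 367.1 kmol/h; ν_C = −1, so ξ = 367.1/1 = 367.1 kmol/h.
Outlet amounts (n = n₀ + ν ξ):
  C: 407.4 − 1(367.1) = 40.33
  D: 0 + 1(367.1) = 367.1
  A: 0 + 1(367.1) = 367.1
  B: 340.1 (inert)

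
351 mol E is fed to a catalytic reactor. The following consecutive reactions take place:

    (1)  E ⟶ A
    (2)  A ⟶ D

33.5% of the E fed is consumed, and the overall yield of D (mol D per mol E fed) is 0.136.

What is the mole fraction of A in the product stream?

0.199

Conversion of E: E consumed = 1ξ₁ = 0.335 × 351 → ξ₁ = 117.6 mol.
Yield of D: 1ξ₂ / 351 = 0.136 → ξ₂ = 47.74 mol.
Outlet amounts (n = n₀ + Σ ν·ξ):
  E: 351 − 1(117.6) = 233.4
  A: 0 + 1(117.6) − 1(47.74) = 69.85
  D: 0 + 1(47.74) = 47.74
Total out = 351 mol; y_A = 69.85 / 351 = 0.199.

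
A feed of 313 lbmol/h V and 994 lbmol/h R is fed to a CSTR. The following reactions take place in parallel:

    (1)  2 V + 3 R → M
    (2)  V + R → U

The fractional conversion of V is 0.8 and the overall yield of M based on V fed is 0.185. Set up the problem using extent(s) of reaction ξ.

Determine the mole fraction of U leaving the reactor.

0.143

Yield of M: 1ξ₁ / 313 = 0.185 → ξ₁ = 57.91 lbmol/h.
Conversion of V: 2ξ₁ + 1ξ₂ = 0.8 × 313 = 250.4 → ξ₂ = 134.6 lbmol/h.
Outlet amounts (n = n₀ + Σ ν·ξ):
  V: 313 − 2(57.91) − 1(134.6) = 62.6
  R: 994 − 3(57.91) − 1(134.6) = 685.7
  M: 0 + 1(57.91) = 57.91
  U: 0 + 1(134.6) = 134.6
Total out = 940.8 lbmol/h; y_U = 134.6 / 940.8 = 0.1431.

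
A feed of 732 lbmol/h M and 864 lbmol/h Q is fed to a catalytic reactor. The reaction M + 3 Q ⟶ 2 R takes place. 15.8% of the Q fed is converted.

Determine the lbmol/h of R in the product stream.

91 lbmol/h

Q reacted = 0.158 × 864 = 136.5 lbmol/h; ν_Q = −3, so ξ = 136.5/3 = 45.5 lbmol/h.
Outlet amounts (n = n₀ + ν ξ):
  M: 732 − 1(45.5) = 686.5
  Q: 864 − 3(45.5) = 727.5
  R: 0 + 2(45.5) = 91.01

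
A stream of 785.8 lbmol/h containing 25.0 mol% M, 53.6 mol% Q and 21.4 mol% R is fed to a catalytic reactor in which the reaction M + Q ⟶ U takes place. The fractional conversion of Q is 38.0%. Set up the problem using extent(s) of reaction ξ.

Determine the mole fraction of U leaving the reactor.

0.256

Q reacted = 0.38 × 421.2 = 160.1 lbmol/h; ν_Q = −1, so ξ = 160.1/1 = 160.1 lbmol/h.
Outlet amounts (n = n₀ + ν ξ):
  M: 196.4 − 1(160.1) = 36.4
  Q: 421.2 − 1(160.1) = 261.1
  U: 0 + 1(160.1) = 160.1
  R: 168.2 (inert)
Total out = 625.7 lbmol/h; y_U = 160.1 / 625.7 = 0.2558.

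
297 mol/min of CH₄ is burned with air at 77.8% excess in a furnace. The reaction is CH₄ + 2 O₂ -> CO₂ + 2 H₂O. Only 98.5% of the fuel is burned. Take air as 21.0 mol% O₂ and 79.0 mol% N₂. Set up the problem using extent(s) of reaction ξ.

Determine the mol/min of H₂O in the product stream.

585 mol/min

Stoichiometric O₂ = 2 × 297 = 594 mol/min; O₂ fed = 594 × 1.778 = 1056 mol/min.
N₂ fed = 1056 × 79/21 = 3973 mol/min.
Fuel reacted = 0.985 × 297 → ξ = 292.5 mol/min.
Outlet (n = n₀ + ν ξ):
  CH₄: 297 − 1(292.5) = 4.455
  O₂: 1056 − 2(292.5) = 471
  N₂: 3973 (inert)
  CO₂: 0 + 1(292.5) = 292.5
  H₂O: 0 + 2(292.5) = 585.1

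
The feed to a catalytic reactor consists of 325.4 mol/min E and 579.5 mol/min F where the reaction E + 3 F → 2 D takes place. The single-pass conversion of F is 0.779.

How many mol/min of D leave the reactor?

F reacted = 0.779 × 579.5 = 451.4 mol/min; ν_F = −3, so ξ = 451.4/3 = 150.5 mol/min.
Outlet amounts (n = n₀ + ν ξ):
  E: 325.4 − 1(150.5) = 174.9
  F: 579.5 − 3(150.5) = 128.1
  D: 0 + 2(150.5) = 301

301 mol/min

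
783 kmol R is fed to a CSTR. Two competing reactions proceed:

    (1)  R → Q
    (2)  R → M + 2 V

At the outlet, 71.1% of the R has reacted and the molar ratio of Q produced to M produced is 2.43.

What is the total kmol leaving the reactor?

1110 kmol

Conversion of R: R consumed = 0.711 × 783 = 556.7 kmol = 1ξ₁ + 1ξ₂.
Selectivity: 1ξ₁ / (1ξ₂) = 2.43 → ξ₁ = 2.43 ξ₂.
Substitute: (1·2.43 + 1) ξ₂ = 556.7 → ξ₂ = 162.3 kmol, ξ₁ = 394.4 kmol.
Outlet amounts (n = n₀ + Σ ν·ξ):
  R: 783 − 1(394.4) − 1(162.3) = 226.3
  Q: 0 + 1(394.4) = 394.4
  M: 0 + 1(162.3) = 162.3
  V: 0 + 2(162.3) = 324.6
Total out = 226.3 + 394.4 + 162.3 + 324.6 = 1108 kmol.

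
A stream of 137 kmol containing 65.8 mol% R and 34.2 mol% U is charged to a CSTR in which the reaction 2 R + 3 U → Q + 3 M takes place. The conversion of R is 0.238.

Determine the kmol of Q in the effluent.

10.7 kmol

R reacted = 0.238 × 90.15 = 21.45 kmol; ν_R = −2, so ξ = 21.45/2 = 10.73 kmol.
Outlet amounts (n = n₀ + ν ξ):
  R: 90.15 − 2(10.73) = 68.69
  U: 46.85 − 3(10.73) = 14.67
  Q: 0 + 1(10.73) = 10.73
  M: 0 + 3(10.73) = 32.18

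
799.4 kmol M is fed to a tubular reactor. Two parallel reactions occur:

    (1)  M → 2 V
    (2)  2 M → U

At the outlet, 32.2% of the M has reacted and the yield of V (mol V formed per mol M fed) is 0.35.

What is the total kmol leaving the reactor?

881 kmol

Yield of V: 2ξ₁ / 799.4 = 0.35 → ξ₁ = 139.9 kmol.
Conversion of M: 1ξ₁ + 2ξ₂ = 0.322 × 799.4 = 257.4 → ξ₂ = 58.76 kmol.
Outlet amounts (n = n₀ + Σ ν·ξ):
  M: 799.4 − 1(139.9) − 2(58.76) = 542
  V: 0 + 2(139.9) = 279.8
  U: 0 + 1(58.76) = 58.76
Total out = 542 + 279.8 + 58.76 = 880.5 kmol.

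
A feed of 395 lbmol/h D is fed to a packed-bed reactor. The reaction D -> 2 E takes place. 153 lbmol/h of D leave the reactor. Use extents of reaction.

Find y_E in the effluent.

0.76

For D: n = n₀ − 1ξ → 153 = 395 − 1ξ, giving ξ = 242 lbmol/h.
Outlet amounts (n = n₀ + ν ξ):
  D: 395 − 1(242) = 153
  E: 0 + 2(242) = 484
Total out = 637 lbmol/h; y_E = 484 / 637 = 0.7598.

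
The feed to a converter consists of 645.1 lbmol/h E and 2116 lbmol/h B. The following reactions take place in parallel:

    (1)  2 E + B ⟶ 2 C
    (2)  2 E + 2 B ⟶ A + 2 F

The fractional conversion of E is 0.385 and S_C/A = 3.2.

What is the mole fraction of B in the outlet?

Conversion of E: E consumed = 0.385 × 645.1 = 248.4 lbmol/h = 2ξ₁ + 2ξ₂.
Selectivity: 2ξ₁ / (1ξ₂) = 3.2 → ξ₁ = 1.6 ξ₂.
Substitute: (2·1.6 + 2) ξ₂ = 248.4 → ξ₂ = 47.76 lbmol/h, ξ₁ = 76.42 lbmol/h.
Outlet amounts (n = n₀ + Σ ν·ξ):
  E: 645.1 − 2(76.42) − 2(47.76) = 396.7
  B: 2116 − 1(76.42) − 2(47.76) = 1944
  C: 0 + 2(76.42) = 152.8
  A: 0 + 1(47.76) = 47.76
  F: 0 + 2(47.76) = 95.52
Total out = 2637 lbmol/h; y_B = 1944 / 2637 = 0.7372.

0.737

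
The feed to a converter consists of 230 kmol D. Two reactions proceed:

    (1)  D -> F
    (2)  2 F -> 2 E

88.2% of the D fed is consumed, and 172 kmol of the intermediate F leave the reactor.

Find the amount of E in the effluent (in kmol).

30.9 kmol

Conversion of D: D consumed = 1ξ₁ = 0.882 × 230 → ξ₁ = 202.9 kmol.
F balance: n_F = 0 + 1ξ₁ − 2ξ₂ = 172 → ξ₂ = (1·202.9 − 172)/2 = 15.43 kmol.
Outlet amounts (n = n₀ + Σ ν·ξ):
  D: 230 − 1(202.9) = 27.14
  F: 0 + 1(202.9) − 2(15.43) = 172
  E: 0 + 2(15.43) = 30.86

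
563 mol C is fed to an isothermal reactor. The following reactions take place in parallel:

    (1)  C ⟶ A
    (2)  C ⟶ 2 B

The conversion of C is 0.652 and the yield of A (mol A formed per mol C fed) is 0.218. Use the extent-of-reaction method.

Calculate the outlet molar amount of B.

Yield of A: 1ξ₁ / 563 = 0.218 → ξ₁ = 122.7 mol.
Conversion of C: 1ξ₁ + 1ξ₂ = 0.652 × 563 = 367.1 → ξ₂ = 244.3 mol.
Outlet amounts (n = n₀ + Σ ν·ξ):
  C: 563 − 1(122.7) − 1(244.3) = 195.9
  A: 0 + 1(122.7) = 122.7
  B: 0 + 2(244.3) = 488.7

489 mol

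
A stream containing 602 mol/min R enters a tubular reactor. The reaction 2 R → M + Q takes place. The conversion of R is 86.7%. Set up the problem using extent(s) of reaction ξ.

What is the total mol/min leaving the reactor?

602 mol/min

R reacted = 0.867 × 602 = 521.9 mol/min; ν_R = −2, so ξ = 521.9/2 = 261 mol/min.
Outlet amounts (n = n₀ + ν ξ):
  R: 602 − 2(261) = 80.07
  M: 0 + 1(261) = 261
  Q: 0 + 1(261) = 261
Total out = 80.07 + 261 + 261 = 602 mol/min.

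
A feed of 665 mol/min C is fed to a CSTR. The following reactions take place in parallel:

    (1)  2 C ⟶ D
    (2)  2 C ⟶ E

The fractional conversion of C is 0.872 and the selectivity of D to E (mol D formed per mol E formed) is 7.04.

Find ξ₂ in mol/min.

ξ₂ = 36.1 mol/min

Conversion of C: C consumed = 0.872 × 665 = 579.9 mol/min = 2ξ₁ + 2ξ₂.
Selectivity: 1ξ₁ / (1ξ₂) = 7.04 → ξ₁ = 7.04 ξ₂.
Substitute: (2·7.04 + 2) ξ₂ = 579.9 → ξ₂ = 36.06 mol/min, ξ₁ = 253.9 mol/min.
Outlet amounts (n = n₀ + Σ ν·ξ):
  C: 665 − 2(253.9) − 2(36.06) = 85.12
  D: 0 + 1(253.9) = 253.9
  E: 0 + 1(36.06) = 36.06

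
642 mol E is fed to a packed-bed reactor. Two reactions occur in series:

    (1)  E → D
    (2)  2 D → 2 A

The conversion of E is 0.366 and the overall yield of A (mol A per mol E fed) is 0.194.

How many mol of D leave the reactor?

110 mol

Conversion of E: E consumed = 1ξ₁ = 0.366 × 642 → ξ₁ = 235 mol.
Yield of A: 2ξ₂ / 642 = 0.194 → ξ₂ = 62.27 mol.
Outlet amounts (n = n₀ + Σ ν·ξ):
  E: 642 − 1(235) = 407
  D: 0 + 1(235) − 2(62.27) = 110.4
  A: 0 + 2(62.27) = 124.5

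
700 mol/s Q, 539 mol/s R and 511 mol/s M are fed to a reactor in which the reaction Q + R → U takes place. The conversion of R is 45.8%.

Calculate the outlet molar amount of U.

R reacted = 0.458 × 539 = 246.9 mol/s; ν_R = −1, so ξ = 246.9/1 = 246.9 mol/s.
Outlet amounts (n = n₀ + ν ξ):
  Q: 700 − 1(246.9) = 453.1
  R: 539 − 1(246.9) = 292.1
  U: 0 + 1(246.9) = 246.9
  M: 511 (inert)

247 mol/s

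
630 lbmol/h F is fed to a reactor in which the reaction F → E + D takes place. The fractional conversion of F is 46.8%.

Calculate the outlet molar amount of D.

F reacted = 0.468 × 630 = 294.8 lbmol/h; ν_F = −1, so ξ = 294.8/1 = 294.8 lbmol/h.
Outlet amounts (n = n₀ + ν ξ):
  F: 630 − 1(294.8) = 335.2
  E: 0 + 1(294.8) = 294.8
  D: 0 + 1(294.8) = 294.8

295 lbmol/h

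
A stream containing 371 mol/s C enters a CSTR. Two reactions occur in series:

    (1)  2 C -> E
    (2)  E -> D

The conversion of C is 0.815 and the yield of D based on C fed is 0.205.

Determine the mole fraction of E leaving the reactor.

0.342

Conversion of C: C consumed = 2ξ₁ = 0.815 × 371 → ξ₁ = 151.2 mol/s.
Yield of D: 1ξ₂ / 371 = 0.205 → ξ₂ = 76.05 mol/s.
Outlet amounts (n = n₀ + Σ ν·ξ):
  C: 371 − 2(151.2) = 68.64
  E: 0 + 1(151.2) − 1(76.05) = 75.13
  D: 0 + 1(76.05) = 76.05
Total out = 219.8 mol/s; y_E = 75.13 / 219.8 = 0.3418.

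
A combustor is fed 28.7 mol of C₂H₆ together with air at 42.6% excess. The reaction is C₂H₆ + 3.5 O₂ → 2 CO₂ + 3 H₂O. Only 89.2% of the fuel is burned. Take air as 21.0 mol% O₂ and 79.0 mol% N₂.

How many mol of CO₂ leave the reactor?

51.2 mol

Stoichiometric O₂ = 3.5 × 28.7 = 100.5 mol; O₂ fed = 100.5 × 1.426 = 143.2 mol.
N₂ fed = 143.2 × 79/21 = 538.9 mol.
Fuel reacted = 0.892 × 28.7 → ξ = 25.6 mol.
Outlet (n = n₀ + ν ξ):
  C₂H₆: 28.7 − 1(25.6) = 3.1
  O₂: 143.2 − 3.5(25.6) = 53.64
  N₂: 538.9 (inert)
  CO₂: 0 + 2(25.6) = 51.2
  H₂O: 0 + 3(25.6) = 76.8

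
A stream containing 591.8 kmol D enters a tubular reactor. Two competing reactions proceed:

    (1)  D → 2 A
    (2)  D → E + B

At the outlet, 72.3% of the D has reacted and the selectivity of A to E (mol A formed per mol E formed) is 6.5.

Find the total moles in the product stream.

Conversion of D: D consumed = 0.723 × 591.8 = 427.9 kmol = 1ξ₁ + 1ξ₂.
Selectivity: 2ξ₁ / (1ξ₂) = 6.5 → ξ₁ = 3.25 ξ₂.
Substitute: (1·3.25 + 1) ξ₂ = 427.9 → ξ₂ = 100.7 kmol, ξ₁ = 327.2 kmol.
Outlet amounts (n = n₀ + Σ ν·ξ):
  D: 591.8 − 1(327.2) − 1(100.7) = 163.9
  A: 0 + 2(327.2) = 654.4
  E: 0 + 1(100.7) = 100.7
  B: 0 + 1(100.7) = 100.7
Total out = 163.9 + 654.4 + 100.7 + 100.7 = 1020 kmol.

1020 kmol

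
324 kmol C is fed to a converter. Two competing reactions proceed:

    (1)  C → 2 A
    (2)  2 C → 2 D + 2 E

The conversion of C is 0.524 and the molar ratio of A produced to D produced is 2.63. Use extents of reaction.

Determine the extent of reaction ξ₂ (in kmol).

ξ₂ = 36.7 kmol

Conversion of C: C consumed = 0.524 × 324 = 169.8 kmol = 1ξ₁ + 2ξ₂.
Selectivity: 2ξ₁ / (2ξ₂) = 2.63 → ξ₁ = 2.63 ξ₂.
Substitute: (1·2.63 + 2) ξ₂ = 169.8 → ξ₂ = 36.67 kmol, ξ₁ = 96.44 kmol.
Outlet amounts (n = n₀ + Σ ν·ξ):
  C: 324 − 1(96.44) − 2(36.67) = 154.2
  A: 0 + 2(96.44) = 192.9
  D: 0 + 2(36.67) = 73.34
  E: 0 + 2(36.67) = 73.34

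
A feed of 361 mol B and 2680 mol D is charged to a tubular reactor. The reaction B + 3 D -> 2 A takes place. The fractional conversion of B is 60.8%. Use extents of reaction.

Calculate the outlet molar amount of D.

B reacted = 0.608 × 361 = 219.5 mol; ν_B = −1, so ξ = 219.5/1 = 219.5 mol.
Outlet amounts (n = n₀ + ν ξ):
  B: 361 − 1(219.5) = 141.5
  D: 2680 − 3(219.5) = 2022
  A: 0 + 2(219.5) = 439

2020 mol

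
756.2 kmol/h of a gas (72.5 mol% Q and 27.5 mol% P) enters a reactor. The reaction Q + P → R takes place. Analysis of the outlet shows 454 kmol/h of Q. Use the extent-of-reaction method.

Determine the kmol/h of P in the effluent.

114 kmol/h

For Q: n = n₀ − 1ξ → 454 = 548.2 − 1ξ, giving ξ = 94.25 kmol/h.
Outlet amounts (n = n₀ + ν ξ):
  Q: 548.2 − 1(94.25) = 454
  P: 208 − 1(94.25) = 113.7
  R: 0 + 1(94.25) = 94.25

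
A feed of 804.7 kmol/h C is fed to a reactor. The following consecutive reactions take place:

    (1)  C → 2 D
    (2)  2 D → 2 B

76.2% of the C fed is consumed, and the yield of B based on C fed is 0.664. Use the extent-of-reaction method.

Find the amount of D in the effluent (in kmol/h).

Conversion of C: C consumed = 1ξ₁ = 0.762 × 804.7 → ξ₁ = 613.2 kmol/h.
Yield of B: 2ξ₂ / 804.7 = 0.664 → ξ₂ = 267.2 kmol/h.
Outlet amounts (n = n₀ + Σ ν·ξ):
  C: 804.7 − 1(613.2) = 191.5
  D: 0 + 2(613.2) − 2(267.2) = 692
  B: 0 + 2(267.2) = 534.3

692 kmol/h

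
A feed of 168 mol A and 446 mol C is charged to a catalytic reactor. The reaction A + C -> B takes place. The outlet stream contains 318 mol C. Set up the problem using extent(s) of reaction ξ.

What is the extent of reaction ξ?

ξ = 128 mol

For C: n = n₀ − 1ξ → 318 = 446 − 1ξ, giving ξ = 128 mol.
Outlet amounts (n = n₀ + ν ξ):
  A: 168 − 1(128) = 40
  C: 446 − 1(128) = 318
  B: 0 + 1(128) = 128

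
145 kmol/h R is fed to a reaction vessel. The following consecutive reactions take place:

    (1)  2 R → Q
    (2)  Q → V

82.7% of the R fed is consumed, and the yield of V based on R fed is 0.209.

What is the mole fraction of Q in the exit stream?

0.349

Conversion of R: R consumed = 2ξ₁ = 0.827 × 145 → ξ₁ = 59.96 kmol/h.
Yield of V: 1ξ₂ / 145 = 0.209 → ξ₂ = 30.3 kmol/h.
Outlet amounts (n = n₀ + Σ ν·ξ):
  R: 145 − 2(59.96) = 25.09
  Q: 0 + 1(59.96) − 1(30.3) = 29.65
  V: 0 + 1(30.3) = 30.3
Total out = 85.04 kmol/h; y_Q = 29.65 / 85.04 = 0.3487.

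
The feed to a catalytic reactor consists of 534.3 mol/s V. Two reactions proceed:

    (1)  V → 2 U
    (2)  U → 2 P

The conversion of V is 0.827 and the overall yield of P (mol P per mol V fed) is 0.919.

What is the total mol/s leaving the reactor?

1220 mol/s

Conversion of V: V consumed = 1ξ₁ = 0.827 × 534.3 → ξ₁ = 441.9 mol/s.
Yield of P: 2ξ₂ / 534.3 = 0.919 → ξ₂ = 245.5 mol/s.
Outlet amounts (n = n₀ + Σ ν·ξ):
  V: 534.3 − 1(441.9) = 92.43
  U: 0 + 2(441.9) − 1(245.5) = 638.2
  P: 0 + 2(245.5) = 491
Total out = 92.43 + 638.2 + 491 = 1222 mol/s.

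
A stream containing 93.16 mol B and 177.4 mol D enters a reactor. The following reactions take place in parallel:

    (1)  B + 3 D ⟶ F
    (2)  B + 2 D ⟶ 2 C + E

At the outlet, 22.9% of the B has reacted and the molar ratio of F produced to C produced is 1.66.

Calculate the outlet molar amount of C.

Conversion of B: B consumed = 0.229 × 93.16 = 21.33 mol = 1ξ₁ + 1ξ₂.
Selectivity: 1ξ₁ / (2ξ₂) = 1.66 → ξ₁ = 3.32 ξ₂.
Substitute: (1·3.32 + 1) ξ₂ = 21.33 → ξ₂ = 4.938 mol, ξ₁ = 16.4 mol.
Outlet amounts (n = n₀ + Σ ν·ξ):
  B: 93.16 − 1(16.4) − 1(4.938) = 71.83
  D: 177.4 − 3(16.4) − 2(4.938) = 118.3
  F: 0 + 1(16.4) = 16.4
  C: 0 + 2(4.938) = 9.877
  E: 0 + 1(4.938) = 4.938

9.88 mol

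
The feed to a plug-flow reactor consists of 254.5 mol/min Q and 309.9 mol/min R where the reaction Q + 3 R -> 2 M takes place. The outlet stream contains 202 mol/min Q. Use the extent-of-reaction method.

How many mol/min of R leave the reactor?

For Q: n = n₀ − 1ξ → 202 = 254.5 − 1ξ, giving ξ = 52.5 mol/min.
Outlet amounts (n = n₀ + ν ξ):
  Q: 254.5 − 1(52.5) = 202
  R: 309.9 − 3(52.5) = 152.4
  M: 0 + 2(52.5) = 105

152 mol/min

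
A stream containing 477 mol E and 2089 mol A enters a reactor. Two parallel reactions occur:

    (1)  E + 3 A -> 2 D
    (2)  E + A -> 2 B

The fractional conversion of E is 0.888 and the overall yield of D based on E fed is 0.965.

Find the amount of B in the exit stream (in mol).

Yield of D: 2ξ₁ / 477 = 0.965 → ξ₁ = 230.2 mol.
Conversion of E: 1ξ₁ + 1ξ₂ = 0.888 × 477 = 423.6 → ξ₂ = 193.4 mol.
Outlet amounts (n = n₀ + Σ ν·ξ):
  E: 477 − 1(230.2) − 1(193.4) = 53.42
  A: 2089 − 3(230.2) − 1(193.4) = 1205
  D: 0 + 2(230.2) = 460.3
  B: 0 + 2(193.4) = 386.8

387 mol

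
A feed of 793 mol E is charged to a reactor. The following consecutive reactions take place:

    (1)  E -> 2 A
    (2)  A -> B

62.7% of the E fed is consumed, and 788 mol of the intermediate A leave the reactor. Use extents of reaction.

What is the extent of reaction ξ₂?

ξ₂ = 206 mol

Conversion of E: E consumed = 1ξ₁ = 0.627 × 793 → ξ₁ = 497.2 mol.
A balance: n_A = 0 + 2ξ₁ − 1ξ₂ = 788 → ξ₂ = (2·497.2 − 788)/1 = 206.4 mol.
Outlet amounts (n = n₀ + Σ ν·ξ):
  E: 793 − 1(497.2) = 295.8
  A: 0 + 2(497.2) − 1(206.4) = 788
  B: 0 + 1(206.4) = 206.4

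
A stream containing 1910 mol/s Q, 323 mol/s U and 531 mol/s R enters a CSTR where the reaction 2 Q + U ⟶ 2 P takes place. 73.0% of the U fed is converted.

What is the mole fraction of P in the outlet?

0.187

U reacted = 0.73 × 323 = 235.8 mol/s; ν_U = −1, so ξ = 235.8/1 = 235.8 mol/s.
Outlet amounts (n = n₀ + ν ξ):
  Q: 1910 − 2(235.8) = 1438
  U: 323 − 1(235.8) = 87.21
  P: 0 + 2(235.8) = 471.6
  R: 531 (inert)
Total out = 2528 mol/s; y_P = 471.6 / 2528 = 0.1865.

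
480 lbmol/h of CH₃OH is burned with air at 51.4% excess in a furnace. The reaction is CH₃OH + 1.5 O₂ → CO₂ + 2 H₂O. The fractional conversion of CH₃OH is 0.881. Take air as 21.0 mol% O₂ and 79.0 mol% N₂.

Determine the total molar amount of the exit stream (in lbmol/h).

Stoichiometric O₂ = 1.5 × 480 = 720 lbmol/h; O₂ fed = 720 × 1.514 = 1090 lbmol/h.
N₂ fed = 1090 × 79/21 = 4101 lbmol/h.
Fuel reacted = 0.881 × 480 → ξ = 422.9 lbmol/h.
Outlet (n = n₀ + ν ξ):
  CH₃OH: 480 − 1(422.9) = 57.12
  O₂: 1090 − 1.5(422.9) = 455.8
  N₂: 4101 (inert)
  CO₂: 0 + 1(422.9) = 422.9
  H₂O: 0 + 2(422.9) = 845.8
Total out = 57.12 + 455.8 + 4101 + 422.9 + 845.8 = 5882 lbmol/h.

5880 lbmol/h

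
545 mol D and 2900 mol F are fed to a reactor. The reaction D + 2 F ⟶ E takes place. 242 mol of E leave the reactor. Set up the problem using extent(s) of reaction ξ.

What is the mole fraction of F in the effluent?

0.816

For E: n = n₀ + 1ξ → 242 = 0 + 1ξ, giving ξ = 242 mol.
Outlet amounts (n = n₀ + ν ξ):
  D: 545 − 1(242) = 303
  F: 2900 − 2(242) = 2416
  E: 0 + 1(242) = 242
Total out = 2961 mol; y_F = 2416 / 2961 = 0.8159.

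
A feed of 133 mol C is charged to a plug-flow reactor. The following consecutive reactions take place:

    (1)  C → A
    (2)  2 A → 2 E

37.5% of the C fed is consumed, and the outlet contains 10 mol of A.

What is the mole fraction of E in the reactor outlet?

0.3

Conversion of C: C consumed = 1ξ₁ = 0.375 × 133 → ξ₁ = 49.88 mol.
A balance: n_A = 0 + 1ξ₁ − 2ξ₂ = 10 → ξ₂ = (1·49.88 − 10)/2 = 19.94 mol.
Outlet amounts (n = n₀ + Σ ν·ξ):
  C: 133 − 1(49.88) = 83.12
  A: 0 + 1(49.88) − 2(19.94) = 10
  E: 0 + 2(19.94) = 39.88
Total out = 133 mol; y_E = 39.88 / 133 = 0.2998.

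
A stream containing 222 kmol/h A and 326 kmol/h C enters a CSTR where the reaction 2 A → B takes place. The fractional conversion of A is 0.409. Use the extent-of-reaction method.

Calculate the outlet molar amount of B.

45.4 kmol/h

A reacted = 0.409 × 222 = 90.8 kmol/h; ν_A = −2, so ξ = 90.8/2 = 45.4 kmol/h.
Outlet amounts (n = n₀ + ν ξ):
  A: 222 − 2(45.4) = 131.2
  B: 0 + 1(45.4) = 45.4
  C: 326 (inert)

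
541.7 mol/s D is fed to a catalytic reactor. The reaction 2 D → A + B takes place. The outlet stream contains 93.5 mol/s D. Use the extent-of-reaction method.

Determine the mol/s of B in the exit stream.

224 mol/s

For D: n = n₀ − 2ξ → 93.5 = 541.7 − 2ξ, giving ξ = 224.1 mol/s.
Outlet amounts (n = n₀ + ν ξ):
  D: 541.7 − 2(224.1) = 93.5
  A: 0 + 1(224.1) = 224.1
  B: 0 + 1(224.1) = 224.1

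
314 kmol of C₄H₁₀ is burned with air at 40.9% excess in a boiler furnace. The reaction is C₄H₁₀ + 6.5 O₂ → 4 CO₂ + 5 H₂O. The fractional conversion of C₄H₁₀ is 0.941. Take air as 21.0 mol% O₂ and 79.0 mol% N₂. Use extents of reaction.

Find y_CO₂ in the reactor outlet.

Stoichiometric O₂ = 6.5 × 314 = 2041 kmol; O₂ fed = 2041 × 1.409 = 2876 kmol.
N₂ fed = 2876 × 79/21 = 10820 kmol.
Fuel reacted = 0.941 × 314 → ξ = 295.5 kmol.
Outlet (n = n₀ + ν ξ):
  C₄H₁₀: 314 − 1(295.5) = 18.53
  O₂: 2876 − 6.5(295.5) = 955.2
  N₂: 10820 (inert)
  CO₂: 0 + 4(295.5) = 1182
  H₂O: 0 + 5(295.5) = 1477
Total out = 14450 kmol; y_CO₂ = 1182 / 14450 = 0.08178.

0.0818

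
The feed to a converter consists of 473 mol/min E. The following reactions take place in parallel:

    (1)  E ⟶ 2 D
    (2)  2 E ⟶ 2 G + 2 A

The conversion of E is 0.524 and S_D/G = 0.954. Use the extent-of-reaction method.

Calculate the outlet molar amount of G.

Conversion of E: E consumed = 0.524 × 473 = 247.9 mol/min = 1ξ₁ + 2ξ₂.
Selectivity: 2ξ₁ / (2ξ₂) = 0.954 → ξ₁ = 0.954 ξ₂.
Substitute: (1·0.954 + 2) ξ₂ = 247.9 → ξ₂ = 83.9 mol/min, ξ₁ = 80.04 mol/min.
Outlet amounts (n = n₀ + Σ ν·ξ):
  E: 473 − 1(80.04) − 2(83.9) = 225.1
  D: 0 + 2(80.04) = 160.1
  G: 0 + 2(83.9) = 167.8
  A: 0 + 2(83.9) = 167.8

168 mol/min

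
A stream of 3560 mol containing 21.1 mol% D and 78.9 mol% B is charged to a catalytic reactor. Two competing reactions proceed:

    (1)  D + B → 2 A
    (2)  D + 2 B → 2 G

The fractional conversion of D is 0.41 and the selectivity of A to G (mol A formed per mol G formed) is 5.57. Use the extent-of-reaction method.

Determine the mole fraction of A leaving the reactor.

Conversion of D: D consumed = 0.41 × 751.2 = 308 mol = 1ξ₁ + 1ξ₂.
Selectivity: 2ξ₁ / (2ξ₂) = 5.57 → ξ₁ = 5.57 ξ₂.
Substitute: (1·5.57 + 1) ξ₂ = 308 → ξ₂ = 46.88 mol, ξ₁ = 261.1 mol.
Outlet amounts (n = n₀ + Σ ν·ξ):
  D: 751.2 − 1(261.1) − 1(46.88) = 443.2
  B: 2809 − 1(261.1) − 2(46.88) = 2454
  A: 0 + 2(261.1) = 522.2
  G: 0 + 2(46.88) = 93.75
Total out = 3513 mol; y_A = 522.2 / 3513 = 0.1486.

0.149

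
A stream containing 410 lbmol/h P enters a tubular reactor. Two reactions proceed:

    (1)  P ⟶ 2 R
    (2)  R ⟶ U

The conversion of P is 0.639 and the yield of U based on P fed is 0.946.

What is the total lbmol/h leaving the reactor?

672 lbmol/h

Conversion of P: P consumed = 1ξ₁ = 0.639 × 410 → ξ₁ = 262 lbmol/h.
Yield of U: 1ξ₂ / 410 = 0.946 → ξ₂ = 387.9 lbmol/h.
Outlet amounts (n = n₀ + Σ ν·ξ):
  P: 410 − 1(262) = 148
  R: 0 + 2(262) − 1(387.9) = 136.1
  U: 0 + 1(387.9) = 387.9
Total out = 148 + 136.1 + 387.9 = 672 lbmol/h.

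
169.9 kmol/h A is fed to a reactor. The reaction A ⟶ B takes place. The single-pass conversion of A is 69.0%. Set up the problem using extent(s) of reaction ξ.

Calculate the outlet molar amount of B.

117 kmol/h

A reacted = 0.69 × 169.9 = 117.2 kmol/h; ν_A = −1, so ξ = 117.2/1 = 117.2 kmol/h.
Outlet amounts (n = n₀ + ν ξ):
  A: 169.9 − 1(117.2) = 52.67
  B: 0 + 1(117.2) = 117.2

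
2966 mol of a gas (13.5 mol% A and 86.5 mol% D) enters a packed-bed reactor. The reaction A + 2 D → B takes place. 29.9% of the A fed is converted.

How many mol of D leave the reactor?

2330 mol

A reacted = 0.299 × 400.4 = 119.7 mol; ν_A = −1, so ξ = 119.7/1 = 119.7 mol.
Outlet amounts (n = n₀ + ν ξ):
  A: 400.4 − 1(119.7) = 280.7
  D: 2566 − 2(119.7) = 2326
  B: 0 + 1(119.7) = 119.7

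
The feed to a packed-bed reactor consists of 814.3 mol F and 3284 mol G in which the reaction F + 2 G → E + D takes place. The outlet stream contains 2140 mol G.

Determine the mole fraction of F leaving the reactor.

0.0687

For G: n = n₀ − 2ξ → 2140 = 3284 − 2ξ, giving ξ = 572 mol.
Outlet amounts (n = n₀ + ν ξ):
  F: 814.3 − 1(572) = 242.3
  G: 3284 − 2(572) = 2140
  E: 0 + 1(572) = 572
  D: 0 + 1(572) = 572
Total out = 3526 mol; y_F = 242.3 / 3526 = 0.06871.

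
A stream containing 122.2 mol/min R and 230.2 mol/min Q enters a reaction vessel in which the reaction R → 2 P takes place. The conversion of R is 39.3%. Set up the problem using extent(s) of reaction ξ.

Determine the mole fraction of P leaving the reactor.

0.24

R reacted = 0.393 × 122.2 = 48.02 mol/min; ν_R = −1, so ξ = 48.02/1 = 48.02 mol/min.
Outlet amounts (n = n₀ + ν ξ):
  R: 122.2 − 1(48.02) = 74.18
  P: 0 + 2(48.02) = 96.05
  Q: 230.2 (inert)
Total out = 400.4 mol/min; y_P = 96.05 / 400.4 = 0.2399.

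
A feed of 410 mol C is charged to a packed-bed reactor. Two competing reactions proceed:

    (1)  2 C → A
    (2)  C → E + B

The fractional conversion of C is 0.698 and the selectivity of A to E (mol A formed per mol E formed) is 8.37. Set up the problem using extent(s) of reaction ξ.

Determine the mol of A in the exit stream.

135 mol

Conversion of C: C consumed = 0.698 × 410 = 286.2 mol = 2ξ₁ + 1ξ₂.
Selectivity: 1ξ₁ / (1ξ₂) = 8.37 → ξ₁ = 8.37 ξ₂.
Substitute: (2·8.37 + 1) ξ₂ = 286.2 → ξ₂ = 16.13 mol, ξ₁ = 135 mol.
Outlet amounts (n = n₀ + Σ ν·ξ):
  C: 410 − 2(135) − 1(16.13) = 123.8
  A: 0 + 1(135) = 135
  E: 0 + 1(16.13) = 16.13
  B: 0 + 1(16.13) = 16.13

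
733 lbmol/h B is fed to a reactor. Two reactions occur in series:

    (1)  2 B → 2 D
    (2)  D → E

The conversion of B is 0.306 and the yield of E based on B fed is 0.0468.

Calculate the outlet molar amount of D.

Conversion of B: B consumed = 2ξ₁ = 0.306 × 733 → ξ₁ = 112.1 lbmol/h.
Yield of E: 1ξ₂ / 733 = 0.0468 → ξ₂ = 34.3 lbmol/h.
Outlet amounts (n = n₀ + Σ ν·ξ):
  B: 733 − 2(112.1) = 508.7
  D: 0 + 2(112.1) − 1(34.3) = 190
  E: 0 + 1(34.3) = 34.3

190 lbmol/h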